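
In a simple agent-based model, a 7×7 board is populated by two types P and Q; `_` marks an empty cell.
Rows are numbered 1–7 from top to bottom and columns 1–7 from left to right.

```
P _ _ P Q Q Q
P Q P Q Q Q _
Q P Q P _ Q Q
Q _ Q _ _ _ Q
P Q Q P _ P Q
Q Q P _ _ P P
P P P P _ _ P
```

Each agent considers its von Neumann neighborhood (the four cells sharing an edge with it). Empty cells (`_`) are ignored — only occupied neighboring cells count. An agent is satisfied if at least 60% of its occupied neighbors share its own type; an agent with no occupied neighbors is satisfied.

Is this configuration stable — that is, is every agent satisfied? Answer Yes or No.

(1,1)P 1/1 ✓
(1,4)P 0/2 ✗
(1,5)Q 2/3 ✓
(1,6)Q 3/3 ✓
(1,7)Q 1/1 ✓
(2,1)P 1/3 ✗
(2,2)Q 0/3 ✗
(2,3)P 0/3 ✗
(2,4)Q 1/4 ✗
(2,5)Q 3/3 ✓
(2,6)Q 3/3 ✓
(3,1)Q 1/3 ✗
(3,2)P 0/3 ✗
(3,3)Q 1/4 ✗
(3,4)P 0/2 ✗
(3,6)Q 2/2 ✓
(3,7)Q 2/2 ✓
(4,1)Q 1/2 ✗
(4,3)Q 2/2 ✓
(4,7)Q 2/2 ✓
(5,1)P 0/3 ✗
(5,2)Q 2/3 ✓
(5,3)Q 2/4 ✗
(5,4)P 0/1 ✗
(5,6)P 1/2 ✗
(5,7)Q 1/3 ✗
(6,1)Q 1/3 ✗
(6,2)Q 2/4 ✗
(6,3)P 1/3 ✗
(6,6)P 2/2 ✓
(6,7)P 2/3 ✓
(7,1)P 1/2 ✗
(7,2)P 2/3 ✓
(7,3)P 3/3 ✓
(7,4)P 1/1 ✓
(7,7)P 1/1 ✓
For instance (1,4) has only 0/2 same-type neighbors, below 3/5.

No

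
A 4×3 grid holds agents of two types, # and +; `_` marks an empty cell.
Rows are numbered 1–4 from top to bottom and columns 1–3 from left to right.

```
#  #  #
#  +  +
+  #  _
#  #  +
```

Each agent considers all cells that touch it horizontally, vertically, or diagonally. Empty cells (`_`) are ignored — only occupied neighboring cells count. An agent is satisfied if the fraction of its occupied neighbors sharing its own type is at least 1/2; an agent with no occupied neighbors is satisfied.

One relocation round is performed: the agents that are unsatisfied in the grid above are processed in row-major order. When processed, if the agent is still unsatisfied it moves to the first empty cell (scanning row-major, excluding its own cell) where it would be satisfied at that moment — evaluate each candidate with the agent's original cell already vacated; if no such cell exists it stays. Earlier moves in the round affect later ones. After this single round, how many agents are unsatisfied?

3

Initially unsatisfied (in order): (1,3), (2,2), (2,3), (3,1), (3,2), (4,3).
  (1,3): no empty cell satisfies it; stays.
  (2,2) → (3,3).
  (2,3): no empty cell satisfies it; stays.
  (3,1): no empty cell satisfies it; stays.
  (3,2) → (2,2).
  (4,3): now satisfied by earlier moves; stays.
Resulting grid:
# # #
# # +
+ _ +
# # +
Unsatisfied now: (2,3), (3,1), (4,2).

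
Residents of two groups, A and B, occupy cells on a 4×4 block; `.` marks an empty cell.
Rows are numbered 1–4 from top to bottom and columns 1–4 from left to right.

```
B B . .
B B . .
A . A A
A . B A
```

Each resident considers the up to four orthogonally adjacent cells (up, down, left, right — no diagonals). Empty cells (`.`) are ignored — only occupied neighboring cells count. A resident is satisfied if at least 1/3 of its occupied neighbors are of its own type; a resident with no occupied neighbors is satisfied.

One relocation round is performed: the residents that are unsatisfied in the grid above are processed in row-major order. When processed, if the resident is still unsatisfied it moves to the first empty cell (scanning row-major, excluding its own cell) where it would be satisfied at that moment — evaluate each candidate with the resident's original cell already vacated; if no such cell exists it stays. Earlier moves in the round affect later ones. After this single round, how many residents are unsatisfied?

0

Initially unsatisfied (in order): (4,3).
  (4,3) → (1,3).
Resulting grid:
B B B .
B B . .
A . A A
A . . A
All satisfied now.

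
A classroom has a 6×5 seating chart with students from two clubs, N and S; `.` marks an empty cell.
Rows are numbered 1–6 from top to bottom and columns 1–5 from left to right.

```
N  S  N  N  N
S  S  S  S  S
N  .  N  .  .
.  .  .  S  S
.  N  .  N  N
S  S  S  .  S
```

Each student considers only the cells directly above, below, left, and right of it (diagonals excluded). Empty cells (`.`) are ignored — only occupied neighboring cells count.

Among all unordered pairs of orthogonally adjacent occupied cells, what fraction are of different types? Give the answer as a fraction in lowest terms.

Scan each occupied cell's neighbors to the right and below so each pair is counted once.
From row 1: 6 unlike of 9 pairs (running 6/9).
From row 2: 2 unlike of 6 pairs (running 8/15).
From row 4: 2 unlike of 3 pairs (running 10/18).
From row 5: 2 unlike of 3 pairs (running 12/21).
From row 6: 0 unlike of 2 pairs (running 12/23).
Total adjacent occupied pairs: 23; unlike-type pairs: 12.
12/23 is already in lowest terms.

12/23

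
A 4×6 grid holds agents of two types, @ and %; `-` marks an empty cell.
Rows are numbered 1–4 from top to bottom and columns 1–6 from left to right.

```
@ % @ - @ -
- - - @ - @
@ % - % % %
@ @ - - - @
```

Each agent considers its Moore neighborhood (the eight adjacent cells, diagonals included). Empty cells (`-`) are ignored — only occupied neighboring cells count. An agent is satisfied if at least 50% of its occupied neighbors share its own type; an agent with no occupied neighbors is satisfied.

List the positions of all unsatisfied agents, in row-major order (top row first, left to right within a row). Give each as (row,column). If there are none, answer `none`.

(1,1), (1,2), (2,6), (3,2), (3,5), (3,6), (4,6)

(1,1)@ 0/1 ✗
(1,2)% 0/2 ✗
(1,3)@ 1/2 ✓
(1,5)@ 2/2 ✓
(2,4)@ 2/4 ✓
(2,6)@ 1/3 ✗
(3,1)@ 2/3 ✓
(3,2)% 0/3 ✗
(3,4)% 1/2 ✓
(3,5)% 2/5 ✗
(3,6)% 1/3 ✗
(4,1)@ 2/3 ✓
(4,2)@ 2/3 ✓
(4,6)@ 0/2 ✗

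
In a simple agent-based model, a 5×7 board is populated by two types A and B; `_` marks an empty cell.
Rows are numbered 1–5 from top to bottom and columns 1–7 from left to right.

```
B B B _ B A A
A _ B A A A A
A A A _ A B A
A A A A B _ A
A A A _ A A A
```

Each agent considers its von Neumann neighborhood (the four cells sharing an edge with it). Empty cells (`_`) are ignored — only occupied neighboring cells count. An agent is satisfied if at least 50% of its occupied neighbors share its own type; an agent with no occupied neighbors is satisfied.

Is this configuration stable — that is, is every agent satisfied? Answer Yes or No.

Row 1: (1,1)B 1/2 ok · (1,2)B 2/2 ok · (1,3)B 2/2 ok · (1,5)B 0/2 unhappy · (1,6)A 2/3 ok · (1,7)A 2/2 ok
Row 2: (2,1)A 1/2 ok · (2,3)B 1/3 unhappy · (2,4)A 1/2 ok · (2,5)A 3/4 ok · (2,6)A 3/4 ok · (2,7)A 3/3 ok
Row 3: (3,1)A 3/3 ok · (3,2)A 3/3 ok · (3,3)A 2/3 ok · (3,5)A 1/3 unhappy · (3,6)B 0/3 unhappy · (3,7)A 2/3 ok
Row 4: (4,1)A 3/3 ok · (4,2)A 4/4 ok · (4,3)A 4/4 ok · (4,4)A 1/2 ok · (4,5)B 0/3 unhappy · (4,7)A 2/2 ok
Row 5: (5,1)A 2/2 ok · (5,2)A 3/3 ok · (5,3)A 2/2 ok · (5,5)A 1/2 ok · (5,6)A 2/2 ok · (5,7)A 2/2 ok
For instance (1,5) has only 0/2 same-type neighbors, below 1/2.

No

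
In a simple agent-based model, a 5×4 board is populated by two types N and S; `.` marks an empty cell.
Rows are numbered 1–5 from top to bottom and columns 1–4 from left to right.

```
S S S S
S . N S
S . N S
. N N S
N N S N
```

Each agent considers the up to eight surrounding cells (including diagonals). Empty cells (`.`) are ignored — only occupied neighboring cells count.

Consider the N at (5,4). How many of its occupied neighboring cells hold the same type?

1

Occupied neighbors of (5,4): (4,3)=N, (4,4)=S, (5,3)=S.
Same type (N): 1 of 3.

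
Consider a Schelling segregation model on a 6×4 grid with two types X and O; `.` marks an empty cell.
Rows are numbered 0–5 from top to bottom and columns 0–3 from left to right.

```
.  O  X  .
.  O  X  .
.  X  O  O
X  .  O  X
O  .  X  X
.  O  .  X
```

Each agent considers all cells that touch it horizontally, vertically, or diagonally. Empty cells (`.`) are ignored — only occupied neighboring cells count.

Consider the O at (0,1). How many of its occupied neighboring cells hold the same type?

Occupied neighbors of (0,1): (0,2)=X, (1,1)=O, (1,2)=X.
Same type (O): 1 of 3.

1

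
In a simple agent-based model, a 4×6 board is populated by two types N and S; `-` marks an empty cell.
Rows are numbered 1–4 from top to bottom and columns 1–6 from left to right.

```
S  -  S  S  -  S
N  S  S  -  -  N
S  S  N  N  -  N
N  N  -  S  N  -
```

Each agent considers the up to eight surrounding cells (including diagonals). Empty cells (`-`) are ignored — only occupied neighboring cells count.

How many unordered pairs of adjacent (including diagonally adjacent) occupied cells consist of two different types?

16

Scan each occupied cell's neighbors to the right and below (and the two forward diagonals) so each pair is counted once.
From row 1: 2 unlike of 7 pairs (running 2/7).
From row 2: 6 unlike of 11 pairs (running 8/18).
From row 3: 7 unlike of 12 pairs (running 15/30).
From row 4: 1 unlike of 2 pairs (running 16/32).
Total adjacent occupied pairs: 32; unlike-type pairs: 16.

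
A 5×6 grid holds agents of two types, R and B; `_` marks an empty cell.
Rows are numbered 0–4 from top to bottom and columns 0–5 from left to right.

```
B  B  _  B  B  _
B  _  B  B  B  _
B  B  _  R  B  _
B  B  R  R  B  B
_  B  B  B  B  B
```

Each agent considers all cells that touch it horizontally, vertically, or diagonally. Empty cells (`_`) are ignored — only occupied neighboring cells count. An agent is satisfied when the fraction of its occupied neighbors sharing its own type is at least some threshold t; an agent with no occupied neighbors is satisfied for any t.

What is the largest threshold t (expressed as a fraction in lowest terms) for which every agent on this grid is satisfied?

2/7

Row 0: (0,0)B 2/2 · (0,1)B 3/3 · (0,3)B 4/4 · (0,4)B 3/3
Row 1: (1,0)B 4/4 · (1,2)B 4/5 · (1,3)B 5/6 · (1,4)B 4/5
Row 2: (2,0)B 4/4 · (2,1)B 5/6 · (2,3)R 2/7 · (2,4)B 4/6
Row 3: (3,0)B 4/4 · (3,1)B 5/6 · (3,2)R 2/7 · (3,3)R 2/7 · (3,4)B 5/7 · (3,5)B 4/4
Row 4: (4,1)B 3/4 · (4,2)B 3/5 · (4,3)B 3/5 · (4,4)B 4/5 · (4,5)B 3/3
The smallest same-type fraction is 2/7 at (2,3), which reduces to 2/7. Any threshold above that leaves this agent unsatisfied.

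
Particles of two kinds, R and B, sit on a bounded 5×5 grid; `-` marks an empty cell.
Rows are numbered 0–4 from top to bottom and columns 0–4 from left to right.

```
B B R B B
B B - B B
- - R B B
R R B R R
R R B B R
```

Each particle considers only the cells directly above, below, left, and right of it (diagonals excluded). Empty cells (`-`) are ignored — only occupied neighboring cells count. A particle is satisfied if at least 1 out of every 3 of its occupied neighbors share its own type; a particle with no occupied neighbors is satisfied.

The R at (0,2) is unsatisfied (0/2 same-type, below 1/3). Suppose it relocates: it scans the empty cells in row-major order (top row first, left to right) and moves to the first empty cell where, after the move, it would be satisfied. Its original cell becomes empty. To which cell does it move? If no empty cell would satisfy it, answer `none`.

Vacating (0,2). Empty cells in order:
  (1,2): 1/3 same-type → satisfied — stop here.

(1,2)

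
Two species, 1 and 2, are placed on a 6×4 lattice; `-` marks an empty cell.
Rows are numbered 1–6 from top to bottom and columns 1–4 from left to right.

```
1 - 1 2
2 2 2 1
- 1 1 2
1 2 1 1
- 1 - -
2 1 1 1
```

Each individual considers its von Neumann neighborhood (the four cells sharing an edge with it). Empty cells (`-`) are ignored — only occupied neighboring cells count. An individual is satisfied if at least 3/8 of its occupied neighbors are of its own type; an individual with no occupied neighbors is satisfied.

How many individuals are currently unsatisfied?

10

(1,1)1 0/1 ✗
(1,3)1 0/2 ✗
(1,4)2 0/2 ✗
(2,1)2 1/2 ✓
(2,2)2 2/3 ✓
(2,3)2 1/4 ✗
(2,4)1 0/3 ✗
(3,2)1 1/3 ✗
(3,3)1 2/4 ✓
(3,4)2 0/3 ✗
(4,1)1 0/1 ✗
(4,2)2 0/4 ✗
(4,3)1 2/3 ✓
(4,4)1 1/2 ✓
(5,2)1 1/2 ✓
(6,1)2 0/1 ✗
(6,2)1 2/3 ✓
(6,3)1 2/2 ✓
(6,4)1 1/1 ✓
Unsatisfied: (1,1), (1,3), (1,4), (2,3), (2,4), (3,2), (3,4), (4,1), (4,2), (6,1) — 10 in total.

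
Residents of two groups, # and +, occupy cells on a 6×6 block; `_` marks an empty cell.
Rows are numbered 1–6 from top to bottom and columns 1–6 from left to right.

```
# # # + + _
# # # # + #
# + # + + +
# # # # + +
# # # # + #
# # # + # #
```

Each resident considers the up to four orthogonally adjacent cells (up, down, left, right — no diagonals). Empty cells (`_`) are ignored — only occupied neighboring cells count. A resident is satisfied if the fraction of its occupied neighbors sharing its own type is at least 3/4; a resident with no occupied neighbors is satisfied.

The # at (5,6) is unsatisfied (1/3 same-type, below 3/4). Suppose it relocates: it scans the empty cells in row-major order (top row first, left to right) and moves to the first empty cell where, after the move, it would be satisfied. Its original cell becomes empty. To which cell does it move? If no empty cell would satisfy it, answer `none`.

Vacating (5,6). Empty cells in order:
  (1,6): 1/2 same-type → still unsatisfied.

none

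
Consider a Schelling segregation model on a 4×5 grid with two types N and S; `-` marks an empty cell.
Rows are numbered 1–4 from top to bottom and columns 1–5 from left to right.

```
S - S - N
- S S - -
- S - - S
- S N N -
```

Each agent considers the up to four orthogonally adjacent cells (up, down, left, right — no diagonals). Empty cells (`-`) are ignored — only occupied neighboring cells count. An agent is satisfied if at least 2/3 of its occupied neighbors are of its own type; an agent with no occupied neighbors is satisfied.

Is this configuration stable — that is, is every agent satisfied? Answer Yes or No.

No

Row 1: (1,1)S 0/0 ✓ · (1,3)S 1/1 ✓ · (1,5)N 0/0 ✓
Row 2: (2,2)S 2/2 ✓ · (2,3)S 2/2 ✓
Row 3: (3,2)S 2/2 ✓ · (3,5)S 0/0 ✓
Row 4: (4,2)S 1/2 ✗ · (4,3)N 1/2 ✗ · (4,4)N 1/1 ✓
For instance (4,2) has only 1/2 same-type neighbors, below 2/3.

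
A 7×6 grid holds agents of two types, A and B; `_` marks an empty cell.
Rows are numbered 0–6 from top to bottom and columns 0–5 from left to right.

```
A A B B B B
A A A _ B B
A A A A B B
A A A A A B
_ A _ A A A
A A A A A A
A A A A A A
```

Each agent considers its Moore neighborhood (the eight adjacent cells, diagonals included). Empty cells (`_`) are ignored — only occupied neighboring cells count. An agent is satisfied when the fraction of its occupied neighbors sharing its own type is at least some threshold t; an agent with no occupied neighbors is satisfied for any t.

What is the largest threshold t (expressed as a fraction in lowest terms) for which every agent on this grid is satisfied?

1/4

(0,0)A 3/3
(0,1)A 4/5
(0,2)B 1/4
(0,3)B 3/4
(0,4)B 4/4
(0,5)B 3/3
(1,0)A 5/5
(1,1)A 7/8
(1,2)A 5/7
(1,4)B 6/7
(1,5)B 5/5
(2,0)A 5/5
(2,1)A 8/8
(2,2)A 7/7
(2,3)A 5/7
(2,4)B 4/7
(2,5)B 4/5
(3,0)A 4/4
(3,1)A 6/6
(3,2)A 7/7
(3,3)A 6/7
(3,4)A 5/8
(3,5)B 2/5
(4,1)A 6/6
(4,3)A 7/7
(4,4)A 7/8
(4,5)A 4/5
(5,0)A 4/4
(5,1)A 6/6
(5,2)A 7/7
(5,3)A 7/7
(5,4)A 8/8
(5,5)A 5/5
(6,0)A 3/3
(6,1)A 5/5
(6,2)A 5/5
(6,3)A 5/5
(6,4)A 5/5
(6,5)A 3/3
The smallest same-type fraction is 1/4 at (0,2), which reduces to 1/4. Any threshold above that leaves this agent unsatisfied.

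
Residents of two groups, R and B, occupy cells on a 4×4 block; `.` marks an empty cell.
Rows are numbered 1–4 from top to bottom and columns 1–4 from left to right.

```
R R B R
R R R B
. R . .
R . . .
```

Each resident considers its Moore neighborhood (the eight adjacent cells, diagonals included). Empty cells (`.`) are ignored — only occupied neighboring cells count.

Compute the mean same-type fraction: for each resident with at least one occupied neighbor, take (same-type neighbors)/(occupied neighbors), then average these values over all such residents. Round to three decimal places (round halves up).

0.717

(1,1)R 3/3
(1,2)R 4/5
(1,3)B 1/5
(1,4)R 1/3
(2,1)R 4/4
(2,2)R 5/6
(2,3)R 4/6
(2,4)B 1/3
(3,2)R 4/4
(4,1)R 1/1
Sum over 10 residents: 3/3 + 4/5 + 1/5 + 1/3 + 4/4 + 5/6 + 4/6 + 1/3 + 4/4 + 1/1 = 43/6; mean = 43/6 ÷ 10 = 43/60 = 0.716666… → 0.717.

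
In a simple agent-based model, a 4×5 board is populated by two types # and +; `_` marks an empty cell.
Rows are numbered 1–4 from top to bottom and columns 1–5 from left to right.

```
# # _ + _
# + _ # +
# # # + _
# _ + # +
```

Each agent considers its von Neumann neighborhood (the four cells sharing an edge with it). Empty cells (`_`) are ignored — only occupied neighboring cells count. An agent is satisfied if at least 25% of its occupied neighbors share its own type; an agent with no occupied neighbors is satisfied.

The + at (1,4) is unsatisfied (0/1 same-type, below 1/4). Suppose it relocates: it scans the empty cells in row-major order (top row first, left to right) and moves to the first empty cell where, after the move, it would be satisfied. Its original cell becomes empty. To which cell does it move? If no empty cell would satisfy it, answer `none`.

(1,5)

Vacating (1,4). Empty cells in order:
  (1,3): 0/1 same-type → still unsatisfied.
  (1,5): 1/1 same-type → satisfied — stop here.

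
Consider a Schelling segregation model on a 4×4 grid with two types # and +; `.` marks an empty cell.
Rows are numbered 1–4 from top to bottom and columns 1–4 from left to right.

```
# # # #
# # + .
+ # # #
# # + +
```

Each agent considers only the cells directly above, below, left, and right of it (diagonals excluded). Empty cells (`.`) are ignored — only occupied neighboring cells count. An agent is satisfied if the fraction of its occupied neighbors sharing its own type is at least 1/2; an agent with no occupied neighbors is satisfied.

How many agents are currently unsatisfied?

(1,1)# 2/2 satisfied
(1,2)# 3/3 satisfied
(1,3)# 2/3 satisfied
(1,4)# 1/1 satisfied
(2,1)# 2/3 satisfied
(2,2)# 3/4 satisfied
(2,3)+ 0/3 not
(3,1)+ 0/3 not
(3,2)# 3/4 satisfied
(3,3)# 2/4 satisfied
(3,4)# 1/2 satisfied
(4,1)# 1/2 satisfied
(4,2)# 2/3 satisfied
(4,3)+ 1/3 not
(4,4)+ 1/2 satisfied
Unsatisfied: (2,3), (3,1), (4,3) — 3 in total.

3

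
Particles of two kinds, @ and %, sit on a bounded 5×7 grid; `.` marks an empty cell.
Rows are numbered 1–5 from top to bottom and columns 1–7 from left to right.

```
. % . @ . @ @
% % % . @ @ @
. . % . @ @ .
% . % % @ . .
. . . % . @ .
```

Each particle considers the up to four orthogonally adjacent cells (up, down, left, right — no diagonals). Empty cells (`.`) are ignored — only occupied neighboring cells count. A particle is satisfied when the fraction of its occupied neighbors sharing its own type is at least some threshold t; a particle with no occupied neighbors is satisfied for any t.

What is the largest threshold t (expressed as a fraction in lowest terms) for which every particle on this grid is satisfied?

Row 1: (1,2)% 1/1 · (1,4)@ — no occupied neighbors · (1,6)@ 2/2 · (1,7)@ 2/2
Row 2: (2,1)% 1/1 · (2,2)% 3/3 · (2,3)% 2/2 · (2,5)@ 2/2 · (2,6)@ 4/4 · (2,7)@ 2/2
Row 3: (3,3)% 2/2 · (3,5)@ 3/3 · (3,6)@ 2/2
Row 4: (4,1)% — no occupied neighbors · (4,3)% 2/2 · (4,4)% 2/3 · (4,5)@ 1/2
Row 5: (5,4)% 1/1 · (5,6)@ — no occupied neighbors
The smallest same-type fraction is 1/2 at (4,5), which reduces to 1/2. Any threshold above that leaves this particle unsatisfied.

1/2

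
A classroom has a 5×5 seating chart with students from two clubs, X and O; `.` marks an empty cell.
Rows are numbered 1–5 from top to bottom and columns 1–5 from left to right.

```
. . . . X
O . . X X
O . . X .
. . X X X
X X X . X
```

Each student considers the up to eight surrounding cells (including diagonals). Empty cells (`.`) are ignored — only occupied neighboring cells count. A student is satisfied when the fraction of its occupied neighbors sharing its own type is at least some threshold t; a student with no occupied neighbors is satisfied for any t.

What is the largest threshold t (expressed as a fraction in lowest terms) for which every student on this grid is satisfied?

1/1

Row 1: (1,5)X 2/2
Row 2: (2,1)O 1/1 · (2,4)X 3/3 · (2,5)X 3/3
Row 3: (3,1)O 1/1 · (3,4)X 5/5
Row 4: (4,3)X 4/4 · (4,4)X 5/5 · (4,5)X 3/3
Row 5: (5,1)X 1/1 · (5,2)X 3/3 · (5,3)X 3/3 · (5,5)X 2/2
The smallest same-type fraction is 2/2 at (1,5), which reduces to 1/1. Any threshold above that leaves this student unsatisfied.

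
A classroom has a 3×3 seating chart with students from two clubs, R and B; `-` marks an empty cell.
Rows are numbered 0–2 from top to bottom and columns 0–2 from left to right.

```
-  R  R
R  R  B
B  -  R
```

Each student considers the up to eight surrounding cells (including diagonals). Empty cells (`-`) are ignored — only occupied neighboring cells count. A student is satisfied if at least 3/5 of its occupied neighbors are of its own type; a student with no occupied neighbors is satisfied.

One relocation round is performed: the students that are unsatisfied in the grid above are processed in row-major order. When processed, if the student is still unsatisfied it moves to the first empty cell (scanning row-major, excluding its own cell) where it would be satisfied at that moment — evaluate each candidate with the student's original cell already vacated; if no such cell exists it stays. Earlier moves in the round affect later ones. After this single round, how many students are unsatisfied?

2

Initially unsatisfied (in order): (1,2), (2,0), (2,2).
  (1,2): no empty cell satisfies it; stays.
  (2,0): no empty cell satisfies it; stays.
  (2,2) → (0,0).
Resulting grid:
R R R
R R B
B - -
Unsatisfied now: (1,2), (2,0).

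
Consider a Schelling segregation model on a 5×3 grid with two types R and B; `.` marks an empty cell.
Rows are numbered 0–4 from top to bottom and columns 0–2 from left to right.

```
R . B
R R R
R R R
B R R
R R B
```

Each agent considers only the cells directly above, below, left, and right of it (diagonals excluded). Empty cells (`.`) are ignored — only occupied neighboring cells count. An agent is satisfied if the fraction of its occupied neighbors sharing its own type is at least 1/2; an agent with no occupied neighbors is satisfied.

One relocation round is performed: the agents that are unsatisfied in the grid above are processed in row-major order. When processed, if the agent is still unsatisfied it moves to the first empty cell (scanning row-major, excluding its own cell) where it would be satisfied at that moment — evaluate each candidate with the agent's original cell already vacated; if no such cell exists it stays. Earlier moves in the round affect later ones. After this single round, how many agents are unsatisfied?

Initially unsatisfied (in order): (0,2), (3,0), (4,2).
  (0,2): no empty cell satisfies it; stays.
  (3,0): no empty cell satisfies it; stays.
  (4,2): no empty cell satisfies it; stays.
Resulting grid:
R . B
R R R
R R R
B R R
R R B
Unsatisfied now: (0,2), (3,0), (4,2).

3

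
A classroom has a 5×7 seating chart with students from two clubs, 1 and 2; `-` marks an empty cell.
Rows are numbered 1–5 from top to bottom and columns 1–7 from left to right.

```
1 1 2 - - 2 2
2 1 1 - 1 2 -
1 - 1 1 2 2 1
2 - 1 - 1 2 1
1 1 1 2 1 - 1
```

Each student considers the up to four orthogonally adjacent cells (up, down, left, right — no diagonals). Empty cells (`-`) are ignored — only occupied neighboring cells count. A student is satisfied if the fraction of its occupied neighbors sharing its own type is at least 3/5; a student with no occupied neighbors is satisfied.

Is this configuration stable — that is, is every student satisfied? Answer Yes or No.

Row 1: (1,1)1 1/2 not · (1,2)1 2/3 satisfied · (1,3)2 0/2 not · (1,6)2 2/2 satisfied · (1,7)2 1/1 satisfied
Row 2: (2,1)2 0/3 not · (2,2)1 2/3 satisfied · (2,3)1 2/3 satisfied · (2,5)1 0/2 not · (2,6)2 2/3 satisfied
Row 3: (3,1)1 0/2 not · (3,3)1 3/3 satisfied · (3,4)1 1/2 not · (3,5)2 1/4 not · (3,6)2 3/4 satisfied · (3,7)1 1/2 not
Row 4: (4,1)2 0/2 not · (4,3)1 2/2 satisfied · (4,5)1 1/3 not · (4,6)2 1/3 not · (4,7)1 2/3 satisfied
Row 5: (5,1)1 1/2 not · (5,2)1 2/2 satisfied · (5,3)1 2/3 satisfied · (5,4)2 0/2 not · (5,5)1 1/2 not · (5,7)1 1/1 satisfied
For instance (1,1) has only 1/2 same-type neighbors, below 3/5.

No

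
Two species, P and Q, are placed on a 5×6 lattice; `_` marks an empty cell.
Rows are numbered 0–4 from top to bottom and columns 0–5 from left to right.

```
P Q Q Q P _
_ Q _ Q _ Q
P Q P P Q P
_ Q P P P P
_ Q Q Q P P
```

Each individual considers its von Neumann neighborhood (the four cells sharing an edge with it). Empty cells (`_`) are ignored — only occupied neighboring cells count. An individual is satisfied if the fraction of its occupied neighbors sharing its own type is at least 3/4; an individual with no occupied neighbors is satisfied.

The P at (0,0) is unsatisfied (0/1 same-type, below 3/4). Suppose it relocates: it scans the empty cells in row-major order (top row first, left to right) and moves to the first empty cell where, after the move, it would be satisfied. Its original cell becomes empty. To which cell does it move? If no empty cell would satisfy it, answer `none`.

Vacating (0,0). Empty cells in order:
  (0,5): 1/2 same-type → still unsatisfied.
  (1,0): 1/2 same-type → still unsatisfied.
  (1,2): 1/4 same-type → still unsatisfied.
  (1,4): 1/4 same-type → still unsatisfied.
  (3,0): 1/2 same-type → still unsatisfied.
  (4,0): 0/1 same-type → still unsatisfied.

none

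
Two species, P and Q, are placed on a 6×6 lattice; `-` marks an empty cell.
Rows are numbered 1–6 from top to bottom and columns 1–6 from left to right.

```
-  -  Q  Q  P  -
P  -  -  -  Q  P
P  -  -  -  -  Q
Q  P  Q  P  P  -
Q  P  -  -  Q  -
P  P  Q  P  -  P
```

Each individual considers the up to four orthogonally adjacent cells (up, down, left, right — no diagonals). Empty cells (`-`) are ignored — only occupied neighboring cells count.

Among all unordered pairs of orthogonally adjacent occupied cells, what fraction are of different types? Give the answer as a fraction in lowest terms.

Scan each occupied cell's neighbors to the right and below so each pair is counted once.
From row 1: 2 unlike of 3 pairs (running 2/3).
From row 2: 2 unlike of 3 pairs (running 4/6).
From row 3: 1 unlike of 1 pairs (running 5/7).
From row 4: 4 unlike of 7 pairs (running 9/14).
From row 5: 2 unlike of 3 pairs (running 11/17).
From row 6: 2 unlike of 3 pairs (running 13/20).
Total adjacent occupied pairs: 20; unlike-type pairs: 13.
13/20 is already in lowest terms.

13/20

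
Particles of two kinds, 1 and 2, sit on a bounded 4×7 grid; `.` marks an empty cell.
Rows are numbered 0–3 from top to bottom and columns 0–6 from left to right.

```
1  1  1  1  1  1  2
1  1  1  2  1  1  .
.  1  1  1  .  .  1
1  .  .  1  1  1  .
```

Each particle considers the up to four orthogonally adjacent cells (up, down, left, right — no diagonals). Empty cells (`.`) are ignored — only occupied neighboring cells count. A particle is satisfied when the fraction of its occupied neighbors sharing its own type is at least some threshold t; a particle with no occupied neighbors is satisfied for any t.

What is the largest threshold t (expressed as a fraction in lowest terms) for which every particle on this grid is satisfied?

(0,0)1 2/2
(0,1)1 3/3
(0,2)1 3/3
(0,3)1 2/3
(0,4)1 3/3
(0,5)1 2/3
(0,6)2 0/1
(1,0)1 2/2
(1,1)1 4/4
(1,2)1 3/4
(1,3)2 0/4
(1,4)1 2/3
(1,5)1 2/2
(2,1)1 2/2
(2,2)1 3/3
(2,3)1 2/3
(2,6)1 — no occupied neighbors
(3,0)1 — no occupied neighbors
(3,3)1 2/2
(3,4)1 2/2
(3,5)1 1/1
The smallest same-type fraction is 0/1 at (0,6), which reduces to 0/1. Any threshold above that leaves this particle unsatisfied.

0/1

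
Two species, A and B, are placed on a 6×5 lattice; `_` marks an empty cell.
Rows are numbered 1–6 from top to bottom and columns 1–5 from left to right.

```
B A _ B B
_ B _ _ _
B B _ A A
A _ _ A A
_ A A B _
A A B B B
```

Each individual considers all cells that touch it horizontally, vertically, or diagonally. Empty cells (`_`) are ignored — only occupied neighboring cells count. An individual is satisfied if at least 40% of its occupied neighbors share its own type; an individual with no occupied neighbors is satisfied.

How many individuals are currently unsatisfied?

(1,1)B 1/2 ✓
(1,2)A 0/2 ✗
(1,4)B 1/1 ✓
(1,5)B 1/1 ✓
(2,2)B 3/4 ✓
(3,1)B 2/3 ✓
(3,2)B 2/3 ✓
(3,4)A 3/3 ✓
(3,5)A 3/3 ✓
(4,1)A 1/3 ✗
(4,4)A 4/5 ✓
(4,5)A 3/4 ✓
(5,2)A 4/5 ✓
(5,3)A 3/6 ✓
(5,4)B 3/6 ✓
(6,1)A 2/2 ✓
(6,2)A 3/4 ✓
(6,3)B 2/5 ✓
(6,4)B 3/4 ✓
(6,5)B 2/2 ✓
Unsatisfied: (1,2), (4,1) — 2 in total.

2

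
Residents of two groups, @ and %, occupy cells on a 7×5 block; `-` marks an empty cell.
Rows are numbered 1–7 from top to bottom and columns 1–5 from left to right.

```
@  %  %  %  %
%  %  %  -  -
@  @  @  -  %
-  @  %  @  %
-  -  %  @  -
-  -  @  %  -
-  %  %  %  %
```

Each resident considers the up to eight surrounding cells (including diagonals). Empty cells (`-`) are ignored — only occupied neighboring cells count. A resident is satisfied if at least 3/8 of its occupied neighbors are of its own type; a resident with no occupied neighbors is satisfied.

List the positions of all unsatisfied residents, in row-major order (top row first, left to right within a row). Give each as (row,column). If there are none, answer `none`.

(1,1), (4,3), (4,4), (4,5), (5,3), (5,4), (6,3)

(1,1)@ 0/3 not
(1,2)% 4/5 satisfied
(1,3)% 4/4 satisfied
(1,4)% 3/3 satisfied
(1,5)% 1/1 satisfied
(2,1)% 2/5 satisfied
(2,2)% 4/8 satisfied
(2,3)% 4/6 satisfied
(3,1)@ 2/4 satisfied
(3,2)@ 3/7 satisfied
(3,3)@ 3/6 satisfied
(3,5)% 1/2 satisfied
(4,2)@ 3/5 satisfied
(4,3)% 1/6 not
(4,4)@ 2/6 not
(4,5)% 1/3 not
(5,3)% 2/6 not
(5,4)@ 2/6 not
(6,3)@ 1/6 not
(6,4)% 4/6 satisfied
(7,2)% 1/2 satisfied
(7,3)% 3/4 satisfied
(7,4)% 3/4 satisfied
(7,5)% 2/2 satisfied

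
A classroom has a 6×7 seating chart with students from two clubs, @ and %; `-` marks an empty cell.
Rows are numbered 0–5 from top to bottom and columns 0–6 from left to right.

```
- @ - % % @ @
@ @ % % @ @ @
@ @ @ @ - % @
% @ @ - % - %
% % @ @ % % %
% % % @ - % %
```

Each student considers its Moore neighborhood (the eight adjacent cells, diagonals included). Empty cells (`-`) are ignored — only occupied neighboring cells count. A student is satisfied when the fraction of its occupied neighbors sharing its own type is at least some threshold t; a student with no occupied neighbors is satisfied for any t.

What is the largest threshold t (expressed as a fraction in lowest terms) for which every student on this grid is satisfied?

2/7

Row 0: (0,1)@ 2/3 · (0,3)% 3/4 · (0,4)% 2/5 · (0,5)@ 4/5 · (0,6)@ 3/3
Row 1: (1,0)@ 4/4 · (1,1)@ 5/6 · (1,2)% 2/7 · (1,3)% 3/6 · (1,4)@ 3/7 · (1,5)@ 5/7 · (1,6)@ 4/5
Row 2: (2,0)@ 4/5 · (2,1)@ 6/8 · (2,2)@ 5/7 · (2,3)@ 3/6 · (2,5)% 2/6 · (2,6)@ 2/4
Row 3: (3,0)% 2/5 · (3,1)@ 5/8 · (3,2)@ 6/7 · (3,4)% 3/5 · (3,6)% 3/4
Row 4: (4,0)% 4/5 · (4,1)% 5/8 · (4,2)@ 4/7 · (4,3)@ 3/6 · (4,4)% 3/5 · (4,5)% 6/6 · (4,6)% 4/4
Row 5: (5,0)% 3/3 · (5,1)% 4/5 · (5,2)% 2/5 · (5,3)@ 2/4 · (5,5)% 4/4 · (5,6)% 3/3
The smallest same-type fraction is 2/7 at (1,2), which reduces to 2/7. Any threshold above that leaves this student unsatisfied.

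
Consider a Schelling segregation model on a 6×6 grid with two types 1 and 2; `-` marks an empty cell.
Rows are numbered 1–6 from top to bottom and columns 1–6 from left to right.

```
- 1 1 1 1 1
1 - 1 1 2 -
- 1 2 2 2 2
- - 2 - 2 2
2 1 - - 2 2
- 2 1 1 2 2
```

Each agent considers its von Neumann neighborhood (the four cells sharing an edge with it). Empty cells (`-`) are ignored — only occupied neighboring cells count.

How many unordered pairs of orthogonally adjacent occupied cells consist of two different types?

Scan each occupied cell's neighbors to the right and below so each pair is counted once.
From row 1: 1 unlike of 7 pairs (running 1/7).
From row 2: 3 unlike of 5 pairs (running 4/12).
From row 3: 1 unlike of 7 pairs (running 5/19).
From row 4: 0 unlike of 3 pairs (running 5/22).
From row 5: 2 unlike of 5 pairs (running 7/27).
From row 6: 2 unlike of 4 pairs (running 9/31).
Total adjacent occupied pairs: 31; unlike-type pairs: 9.

9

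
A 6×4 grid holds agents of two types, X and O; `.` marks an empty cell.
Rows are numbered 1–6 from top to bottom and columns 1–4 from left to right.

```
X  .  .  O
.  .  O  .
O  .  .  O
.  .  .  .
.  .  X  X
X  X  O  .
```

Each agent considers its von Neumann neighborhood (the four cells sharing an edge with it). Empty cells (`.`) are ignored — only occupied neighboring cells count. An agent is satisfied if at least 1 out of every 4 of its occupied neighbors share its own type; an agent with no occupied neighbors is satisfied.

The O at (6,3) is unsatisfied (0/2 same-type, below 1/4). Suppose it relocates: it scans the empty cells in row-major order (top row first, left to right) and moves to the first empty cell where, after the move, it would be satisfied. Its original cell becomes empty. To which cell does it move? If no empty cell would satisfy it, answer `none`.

Vacating (6,3). Empty cells in order:
  (1,2): 0/1 same-type → still unsatisfied.
  (1,3): 2/2 same-type → satisfied — stop here.

(1,3)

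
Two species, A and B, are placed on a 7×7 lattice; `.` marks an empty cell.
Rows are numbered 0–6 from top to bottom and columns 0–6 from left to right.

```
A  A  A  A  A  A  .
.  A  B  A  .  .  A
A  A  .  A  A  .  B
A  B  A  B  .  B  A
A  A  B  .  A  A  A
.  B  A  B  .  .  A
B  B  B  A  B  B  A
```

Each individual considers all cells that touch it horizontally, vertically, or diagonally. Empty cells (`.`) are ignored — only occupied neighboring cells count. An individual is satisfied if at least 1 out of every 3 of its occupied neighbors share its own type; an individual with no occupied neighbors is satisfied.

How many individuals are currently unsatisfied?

(0,0)A 2/2 ✓
(0,1)A 3/4 ✓
(0,2)A 4/5 ✓
(0,3)A 3/4 ✓
(0,4)A 3/3 ✓
(0,5)A 2/2 ✓
(1,1)A 5/6 ✓
(1,2)B 0/7 ✗
(1,3)A 5/6 ✓
(1,6)A 1/2 ✓
(2,0)A 3/4 ✓
(2,1)A 4/6 ✓
(2,3)A 3/5 ✓
(2,4)A 2/4 ✓
(2,6)B 1/3 ✓
(3,0)A 4/5 ✓
(3,1)B 1/7 ✗
(3,2)A 3/6 ✓
(3,3)B 1/5 ✗
(3,5)B 1/6 ✗
(3,6)A 2/4 ✓
(4,0)A 2/4 ✓
(4,1)A 4/7 ✓
(4,2)B 4/7 ✓
(4,4)A 1/4 ✗
(4,5)A 4/5 ✓
(4,6)A 3/4 ✓
(5,1)B 4/7 ✓
(5,2)A 2/7 ✗
(5,3)B 3/6 ✓
(5,6)A 3/4 ✓
(6,0)B 2/2 ✓
(6,1)B 3/4 ✓
(6,2)B 3/5 ✓
(6,3)A 1/4 ✗
(6,4)B 2/3 ✓
(6,5)B 1/3 ✓
(6,6)A 1/2 ✓
Unsatisfied: (1,2), (3,1), (3,3), (3,5), (4,4), (5,2), (6,3) — 7 in total.

7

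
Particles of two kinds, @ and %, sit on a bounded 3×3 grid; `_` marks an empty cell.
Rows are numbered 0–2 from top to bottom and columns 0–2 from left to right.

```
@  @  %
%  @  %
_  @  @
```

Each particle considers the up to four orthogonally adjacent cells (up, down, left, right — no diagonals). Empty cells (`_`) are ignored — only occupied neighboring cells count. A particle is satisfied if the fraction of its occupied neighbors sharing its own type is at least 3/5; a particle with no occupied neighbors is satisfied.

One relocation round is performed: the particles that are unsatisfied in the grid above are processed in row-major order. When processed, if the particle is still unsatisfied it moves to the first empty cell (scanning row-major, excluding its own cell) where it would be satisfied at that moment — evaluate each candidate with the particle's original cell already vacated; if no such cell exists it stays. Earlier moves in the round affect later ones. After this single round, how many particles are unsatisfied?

Initially unsatisfied (in order): (0,0), (0,2), (1,0), (1,1), (1,2), (2,2).
  (0,0): no empty cell satisfies it; stays.
  (0,2): no empty cell satisfies it; stays.
  (1,0): no empty cell satisfies it; stays.
  (1,1): no empty cell satisfies it; stays.
  (1,2): no empty cell satisfies it; stays.
  (2,2): no empty cell satisfies it; stays.
Resulting grid:
@ @ %
% @ %
_ @ @
Unsatisfied now: (0,0), (0,2), (1,0), (1,1), (1,2), (2,2).

6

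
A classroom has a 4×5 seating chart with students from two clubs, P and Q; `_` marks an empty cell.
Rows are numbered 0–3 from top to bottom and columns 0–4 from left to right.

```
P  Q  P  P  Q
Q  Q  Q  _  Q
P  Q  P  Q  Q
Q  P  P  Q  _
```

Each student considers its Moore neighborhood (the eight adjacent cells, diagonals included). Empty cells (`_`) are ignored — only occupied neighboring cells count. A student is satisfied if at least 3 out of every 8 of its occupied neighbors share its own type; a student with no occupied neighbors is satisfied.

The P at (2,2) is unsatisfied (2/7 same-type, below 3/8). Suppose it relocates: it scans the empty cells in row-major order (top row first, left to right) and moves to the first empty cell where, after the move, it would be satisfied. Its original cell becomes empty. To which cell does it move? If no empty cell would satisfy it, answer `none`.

none

Vacating (2,2). Empty cells in order:
  (1,3): 2/7 same-type → still unsatisfied.
  (3,4): 0/3 same-type → still unsatisfied.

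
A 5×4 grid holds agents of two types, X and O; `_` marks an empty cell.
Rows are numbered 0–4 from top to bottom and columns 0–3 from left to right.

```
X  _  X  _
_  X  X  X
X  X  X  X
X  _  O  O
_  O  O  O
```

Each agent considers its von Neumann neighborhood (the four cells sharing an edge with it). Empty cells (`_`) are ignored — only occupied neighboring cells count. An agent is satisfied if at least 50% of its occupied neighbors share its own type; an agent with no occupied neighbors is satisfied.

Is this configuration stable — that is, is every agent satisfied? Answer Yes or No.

Yes

Row 0: (0,0)X 0/0 ok · (0,2)X 1/1 ok
Row 1: (1,1)X 2/2 ok · (1,2)X 4/4 ok · (1,3)X 2/2 ok
Row 2: (2,0)X 2/2 ok · (2,1)X 3/3 ok · (2,2)X 3/4 ok · (2,3)X 2/3 ok
Row 3: (3,0)X 1/1 ok · (3,2)O 2/3 ok · (3,3)O 2/3 ok
Row 4: (4,1)O 1/1 ok · (4,2)O 3/3 ok · (4,3)O 2/2 ok
All meet the threshold, so the configuration is stable.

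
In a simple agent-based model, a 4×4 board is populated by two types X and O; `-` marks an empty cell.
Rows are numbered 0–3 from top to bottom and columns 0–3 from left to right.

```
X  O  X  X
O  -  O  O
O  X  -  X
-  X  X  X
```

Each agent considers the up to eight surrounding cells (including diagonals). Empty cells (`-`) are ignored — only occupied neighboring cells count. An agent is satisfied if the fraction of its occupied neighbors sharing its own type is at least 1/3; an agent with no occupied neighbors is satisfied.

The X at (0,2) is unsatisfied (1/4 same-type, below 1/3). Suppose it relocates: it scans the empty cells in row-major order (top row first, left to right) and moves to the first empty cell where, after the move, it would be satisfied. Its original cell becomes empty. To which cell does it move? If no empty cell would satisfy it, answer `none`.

(1,1)

Vacating (0,2). Empty cells in order:
  (1,1): 2/6 same-type → satisfied — stop here.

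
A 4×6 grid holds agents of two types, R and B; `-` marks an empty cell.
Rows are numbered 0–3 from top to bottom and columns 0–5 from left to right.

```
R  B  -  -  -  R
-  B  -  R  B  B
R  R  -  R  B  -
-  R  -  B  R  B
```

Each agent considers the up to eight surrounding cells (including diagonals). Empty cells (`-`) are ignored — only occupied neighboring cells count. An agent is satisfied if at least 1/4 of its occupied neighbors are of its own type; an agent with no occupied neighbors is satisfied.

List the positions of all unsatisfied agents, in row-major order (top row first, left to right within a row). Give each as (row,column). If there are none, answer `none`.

(0,0), (0,5)

Row 0: (0,0)R 0/2 unhappy · (0,1)B 1/2 ok · (0,5)R 0/2 unhappy
Row 1: (1,1)B 1/4 ok · (1,3)R 1/3 ok · (1,4)B 2/5 ok · (1,5)B 2/3 ok
Row 2: (2,0)R 2/3 ok · (2,1)R 2/3 ok · (2,3)R 2/5 ok · (2,4)B 4/7 ok
Row 3: (3,1)R 2/2 ok · (3,3)B 1/3 ok · (3,4)R 1/4 ok · (3,5)B 1/2 ok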